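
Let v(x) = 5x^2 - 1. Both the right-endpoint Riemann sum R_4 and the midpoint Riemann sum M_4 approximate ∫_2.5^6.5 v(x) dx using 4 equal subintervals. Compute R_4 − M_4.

95

R_4 = 521.
M_4 = 426.
R_4 − M_4 = 95.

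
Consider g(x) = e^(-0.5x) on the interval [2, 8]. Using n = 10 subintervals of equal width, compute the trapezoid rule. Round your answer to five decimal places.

Δx = (8 − 2)/10 = 0.6.
g(2) ≈ 0.36788, g(2.6) ≈ 0.27253, g(3.2) ≈ 0.20190, g(3.8) ≈ 0.14957, g(4.4) ≈ 0.11080, g(5) ≈ 0.08208, g(5.6) ≈ 0.06081, g(6.2) ≈ 0.04505, g(6.8) ≈ 0.03337, g(7.4) ≈ 0.02472, g(8) ≈ 0.01832.
T_10 = (Δx/2)·[g(x_0) + 2g(x_1) + ... + 2g(x_{9}) + g(x_10)].
Sum ≈ 0.70436.

0.70436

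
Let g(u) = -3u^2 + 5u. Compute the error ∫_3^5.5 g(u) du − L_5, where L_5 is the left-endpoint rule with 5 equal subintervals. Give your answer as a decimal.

-12.5

Exact integral: ∫_3^5.5 g(u) du = -86.25.
L_5 = -73.75.
Error = -86.25 − (-73.75) = -12.5.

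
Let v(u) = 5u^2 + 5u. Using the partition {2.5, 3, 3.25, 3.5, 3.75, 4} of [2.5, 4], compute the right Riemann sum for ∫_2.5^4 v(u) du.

Subinterval widths: 0.5, 0.25, 0.25, 0.25, 0.25.
Right endpoints: 3, 3.25, 3.5, 3.75, 4.
v(3) = 60, v(3.25) = 69.0625, v(3.5) = 78.75, v(3.75) = 89.0625, v(4) = 100.
Sum = Σ Δu_i · v(u_i).
Sum = 114.21875.

114.21875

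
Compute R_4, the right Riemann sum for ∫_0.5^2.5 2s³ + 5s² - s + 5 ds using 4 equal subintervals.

Δs = (2.5 − 0.5)/4 = 0.5.
Right endpoints: 1, 1.5, 2, 2.5.
f(1) = 11, f(1.5) = 21.5, f(2) = 39, f(2.5) = 65.
Sum = Δs · [f(1) + f(1.5) + f(2) + f(2.5)].
Sum = 68.25.

68.25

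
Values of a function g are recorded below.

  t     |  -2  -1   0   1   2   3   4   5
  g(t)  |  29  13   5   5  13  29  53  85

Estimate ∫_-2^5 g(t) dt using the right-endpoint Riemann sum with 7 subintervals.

203

Δt = 1.
Sum = 1·[13 + 5 + 5 + 13 + 29 + 53 + 85] = 203.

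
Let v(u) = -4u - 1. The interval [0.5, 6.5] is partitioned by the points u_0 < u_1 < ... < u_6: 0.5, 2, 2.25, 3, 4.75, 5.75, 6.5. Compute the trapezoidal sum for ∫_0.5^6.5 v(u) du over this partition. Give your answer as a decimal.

Subinterval widths: 1.5, 0.25, 0.75, 1.75, 1, 0.75.
v(0.5) = -3, v(2) = -9, v(2.25) = -10, v(3) = -13, v(4.75) = -20, v(5.75) = -24, v(6.5) = -27.
On each subinterval the trapezoid contributes (Δu_i/2)·[v(u_{i-1}) + v(u_i)].
Sum = -90.

-90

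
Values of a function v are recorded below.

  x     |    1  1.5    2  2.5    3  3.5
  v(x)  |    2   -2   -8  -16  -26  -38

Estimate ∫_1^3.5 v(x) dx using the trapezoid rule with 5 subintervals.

Δx = 0.5.
T_5 = (0.5/2)·[2 + 2·(-2) + 2·(-8) + 2·(-16) + 2·(-26) + (-38)] = -35.

-35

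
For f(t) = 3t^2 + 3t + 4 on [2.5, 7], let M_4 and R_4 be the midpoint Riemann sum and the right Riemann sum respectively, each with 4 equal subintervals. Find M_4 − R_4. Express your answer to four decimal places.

M_4 ≈ 408.076172.
R_4 = 492.08203125.
M_4 − R_4 ≈ -84.0059.

-84.0059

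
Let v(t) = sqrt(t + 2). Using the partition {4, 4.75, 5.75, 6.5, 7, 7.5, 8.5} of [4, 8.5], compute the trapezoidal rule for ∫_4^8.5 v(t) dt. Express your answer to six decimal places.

Subinterval widths: 0.75, 1, 0.75, 0.5, 0.5, 1.
v(4) ≈ 2.449490, v(4.75) ≈ 2.598076, v(5.75) ≈ 2.783882, v(6.5) ≈ 2.915476, v(7) ≈ 3.000000, v(7.5) ≈ 3.082207, v(8.5) ≈ 3.240370.
On each subinterval the trapezoid contributes (Δt_i/2)·[v(t_{i-1}) + v(t_i)].
Sum ≈ 12.881785.

12.881785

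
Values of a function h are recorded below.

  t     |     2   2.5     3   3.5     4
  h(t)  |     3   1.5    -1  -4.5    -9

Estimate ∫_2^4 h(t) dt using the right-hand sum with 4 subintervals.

-6.5

Δt = 0.5.
Sum = 0.5·[1.5 + (-1) + (-4.5) + (-9)] = -6.5.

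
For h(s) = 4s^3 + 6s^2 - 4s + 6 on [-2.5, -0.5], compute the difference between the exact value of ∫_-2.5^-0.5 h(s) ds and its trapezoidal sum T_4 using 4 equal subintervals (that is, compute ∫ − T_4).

1

Exact integral: ∫_-2.5^-0.5 h(s) ds = 16.
T_4 = 15.
Error = 16 − 15 = 1.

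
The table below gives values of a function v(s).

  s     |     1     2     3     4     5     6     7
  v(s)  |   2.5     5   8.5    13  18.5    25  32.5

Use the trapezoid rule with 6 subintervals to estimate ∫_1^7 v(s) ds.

Δs = 1.
T_6 = (1/2)·[2.5 + 2·5 + 2·8.5 + 2·13 + 2·18.5 + 2·25 + 32.5] = 87.5.

87.5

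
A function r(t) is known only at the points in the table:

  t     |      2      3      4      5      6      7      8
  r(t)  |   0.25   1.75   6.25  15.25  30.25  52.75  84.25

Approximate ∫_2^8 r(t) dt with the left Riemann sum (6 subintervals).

106.5

Δt = 1.
Sum = 1·[0.25 + 1.75 + 6.25 + 15.25 + 30.25 + 52.75] = 106.5.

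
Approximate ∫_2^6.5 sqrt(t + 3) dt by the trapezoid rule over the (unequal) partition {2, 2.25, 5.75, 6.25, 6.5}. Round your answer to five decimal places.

Subinterval widths: 0.25, 3.5, 0.5, 0.25.
f(2) ≈ 2.23607, f(2.25) ≈ 2.29129, f(5.75) ≈ 2.95804, f(6.25) ≈ 3.04138, f(6.5) ≈ 3.08221.
On each subinterval the trapezoid contributes (Δt_i/2)·[f(t_{i-1}) + f(t_i)].
Sum ≈ 12.01755.

12.01755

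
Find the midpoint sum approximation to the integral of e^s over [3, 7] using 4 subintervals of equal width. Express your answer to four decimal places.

1032.9661

Δs = (7 − 3)/4 = 1.
Midpoints: 3.5, 4.5, 5.5, 6.5.
f(3.5) ≈ 33.1155, f(4.5) ≈ 90.0171, f(5.5) ≈ 244.6919, f(6.5) ≈ 665.1416.
Sum = Δs · [f(3.5) + f(4.5) + f(5.5) + f(6.5)].
Sum ≈ 1032.9661.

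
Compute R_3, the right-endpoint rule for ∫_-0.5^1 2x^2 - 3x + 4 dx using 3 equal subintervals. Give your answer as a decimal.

5

Δx = (1 − (-0.5))/3 = 0.5.
Right endpoints: 0, 0.5, 1.
f(0) = 4, f(0.5) = 3, f(1) = 3.
Sum = Δx · [f(0) + f(0.5) + f(1)].
Sum = 5.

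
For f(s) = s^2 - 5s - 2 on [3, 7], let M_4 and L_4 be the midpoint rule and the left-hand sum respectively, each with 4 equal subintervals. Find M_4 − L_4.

M_4 = -3.
L_4 = -12.
M_4 − L_4 = 9.

9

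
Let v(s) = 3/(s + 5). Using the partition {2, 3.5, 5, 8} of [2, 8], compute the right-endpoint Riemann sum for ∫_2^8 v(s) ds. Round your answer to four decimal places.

Subinterval widths: 1.5, 1.5, 3.
Right endpoints: 3.5, 5, 8.
v(3.5) = 6/17, v(5) = 0.3, v(8) = 3/13.
Sum = Σ Δs_i · v(s_i).
Sum ≈ 1.6717.

1.6717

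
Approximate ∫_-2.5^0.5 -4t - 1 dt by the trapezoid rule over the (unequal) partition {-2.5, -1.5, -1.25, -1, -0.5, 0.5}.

Subinterval widths: 1, 0.25, 0.25, 0.5, 1.
f(-2.5) = 9, f(-1.5) = 5, f(-1.25) = 4, f(-1) = 3, f(-0.5) = 1, f(0.5) = -3.
On each subinterval the trapezoid contributes (Δt_i/2)·[f(t_{i-1}) + f(t_i)].
Sum = 9.

9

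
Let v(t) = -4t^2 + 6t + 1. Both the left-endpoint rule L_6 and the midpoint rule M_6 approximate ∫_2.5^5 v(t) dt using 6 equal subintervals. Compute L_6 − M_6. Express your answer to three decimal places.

L_6 ≈ -74.87269.
M_6 ≈ -86.93866.
L_6 − M_6 ≈ 12.066.

12.066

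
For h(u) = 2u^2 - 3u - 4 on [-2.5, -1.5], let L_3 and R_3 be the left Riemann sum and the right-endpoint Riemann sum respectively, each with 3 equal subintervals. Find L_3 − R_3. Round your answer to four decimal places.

L_3 ≈ 12.037037.
R_3 ≈ 8.370370.
L_3 − R_3 ≈ 3.6667.

3.6667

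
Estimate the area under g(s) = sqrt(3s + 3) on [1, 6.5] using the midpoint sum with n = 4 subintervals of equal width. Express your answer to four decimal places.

20.4740

Δs = (6.5 − 1)/4 = 1.375.
Midpoints: 1.6875, 3.0625, 4.4375, 5.8125.
g(1.6875) ≈ 2.8395, g(3.0625) ≈ 3.4911, g(4.4375) ≈ 4.0389, g(5.8125) ≈ 4.5208.
Sum = Δs · [g(1.6875) + g(3.0625) + g(4.4375) + g(5.8125)].
Sum ≈ 20.4740.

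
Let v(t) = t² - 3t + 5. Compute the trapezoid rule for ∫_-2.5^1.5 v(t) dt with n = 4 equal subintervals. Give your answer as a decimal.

Δt = (1.5 − (-2.5))/4 = 1.
v(-2.5) = 18.75, v(-1.5) = 11.75, v(-0.5) = 6.75, v(0.5) = 3.75, v(1.5) = 2.75.
T_4 = (Δt/2)·[v(t_0) + 2v(t_1) + 2v(t_2) + 2v(t_3) + v(t_4)].
Sum = 33.

33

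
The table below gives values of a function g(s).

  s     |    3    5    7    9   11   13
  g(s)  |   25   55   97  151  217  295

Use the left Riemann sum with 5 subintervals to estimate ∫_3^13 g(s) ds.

1090

Δs = 2.
Sum = 2·[25 + 55 + 97 + 151 + 217] = 1090.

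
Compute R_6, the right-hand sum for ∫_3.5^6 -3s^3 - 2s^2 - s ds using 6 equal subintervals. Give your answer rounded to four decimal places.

Δs = (6 − 3.5)/6 = 5/12.
Right endpoints: 47/12, 13/3, 4.75, 31/6, 67/12, 6.
f(47/12) = -123751/576, f(13/3) = -286, f(4.75) = -371.390625, f(31/6) = -34007/72, f(67/12) = -113297/192, f(6) = -726.
Sum = Δs · [f(47/12) + f(13/3) + f(4.75) + ...].
Sum ≈ -1108.6017.

-1108.6017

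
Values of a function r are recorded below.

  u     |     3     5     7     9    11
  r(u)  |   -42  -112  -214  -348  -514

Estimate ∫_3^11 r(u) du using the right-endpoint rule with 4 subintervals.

Δu = 2.
Sum = 2·[(-112) + (-214) + (-348) + (-514)] = -2376.

-2376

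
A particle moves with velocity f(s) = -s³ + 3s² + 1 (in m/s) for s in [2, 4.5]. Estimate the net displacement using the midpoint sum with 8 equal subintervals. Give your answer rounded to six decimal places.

Δs = (4.5 − 2)/8 = 0.3125.
Midpoints: 2.15625, 2.46875, 2.78125, 3.09375, 3.40625, 3.71875, 4.03125, 4.34375.
f(2.15625) = 161315/32768, f(2.46875) = 138865/32768, f(2.78125) = 88215/32768, f(3.09375) = 3365/32768, f(3.40625) = -121685/32768, f(3.71875) = -292935/32768, f(4.03125) = -516385/32768, f(4.34375) = -798035/32768.
Sum = Δs · [f(2.15625) + f(2.46875) + f(2.78125) + ...].
Sum ≈ -12.753296.

-12.753296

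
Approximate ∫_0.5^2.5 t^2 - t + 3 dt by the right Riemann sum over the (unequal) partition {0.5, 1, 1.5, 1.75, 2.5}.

Subinterval widths: 0.5, 0.5, 0.25, 0.75.
Right endpoints: 1, 1.5, 1.75, 2.5.
f(1) = 3, f(1.5) = 3.75, f(1.75) = 4.3125, f(2.5) = 6.75.
Sum = Σ Δt_i · f(t_i).
Sum = 9.515625.

9.515625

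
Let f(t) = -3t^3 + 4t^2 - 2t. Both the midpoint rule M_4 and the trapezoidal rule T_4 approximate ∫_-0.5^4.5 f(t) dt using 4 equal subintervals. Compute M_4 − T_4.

M_4 = -196.71875.
T_4 = -224.0625.
M_4 − T_4 = 27.34375.

27.34375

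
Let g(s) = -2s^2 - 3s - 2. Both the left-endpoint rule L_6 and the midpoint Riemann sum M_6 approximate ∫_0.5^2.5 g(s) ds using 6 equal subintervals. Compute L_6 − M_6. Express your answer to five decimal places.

L_6 ≈ -20.4074074.
M_6 ≈ -23.2962963.
L_6 − M_6 ≈ 2.88889.

2.88889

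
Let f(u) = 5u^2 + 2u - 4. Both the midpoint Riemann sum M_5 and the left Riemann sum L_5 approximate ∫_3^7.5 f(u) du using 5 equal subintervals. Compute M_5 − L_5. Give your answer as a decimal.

105.80625

M_5 = 685.85625.
L_5 = 580.05.
M_5 − L_5 = 105.80625.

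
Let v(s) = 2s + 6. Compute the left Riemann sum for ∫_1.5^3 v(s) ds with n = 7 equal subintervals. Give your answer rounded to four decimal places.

Δs = (3 − 1.5)/7 = 3/14.
Left endpoints: 1.5, 12/7, 27/14, 15/7, 33/14, 18/7, 39/14.
v(1.5) = 9, v(12/7) = 66/7, v(27/14) = 69/7, v(15/7) = 72/7, v(33/14) = 75/7, v(18/7) = 78/7, v(39/14) = 81/7.
Sum = Δs · [v(1.5) + v(12/7) + v(27/14) + ...].
Sum ≈ 15.4286.

15.4286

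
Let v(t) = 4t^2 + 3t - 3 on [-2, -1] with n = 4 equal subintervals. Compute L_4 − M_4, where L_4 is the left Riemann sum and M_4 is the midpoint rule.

1.1875

L_4 = 3.
M_4 = 1.8125.
L_4 − M_4 = 1.1875.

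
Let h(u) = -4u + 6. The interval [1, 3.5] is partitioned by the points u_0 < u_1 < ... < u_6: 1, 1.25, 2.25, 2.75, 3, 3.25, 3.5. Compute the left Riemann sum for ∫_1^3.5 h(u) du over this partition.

-4.5

Subinterval widths: 0.25, 1, 0.5, 0.25, 0.25, 0.25.
Left endpoints: 1, 1.25, 2.25, 2.75, 3, 3.25.
h(1) = 2, h(1.25) = 1, h(2.25) = -3, h(2.75) = -5, h(3) = -6, h(3.25) = -7.
Sum = Σ Δu_i · h(u_i).
Sum = -4.5.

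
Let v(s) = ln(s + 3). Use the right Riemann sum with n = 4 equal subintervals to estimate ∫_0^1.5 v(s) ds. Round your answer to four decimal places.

Δs = (1.5 − 0)/4 = 0.375.
Right endpoints: 0.375, 0.75, 1.125, 1.5.
v(0.375) ≈ 1.2164, v(0.75) ≈ 1.3218, v(1.125) ≈ 1.4171, v(1.5) ≈ 1.5041.
Sum = Δs · [v(0.375) + v(0.75) + v(1.125) + v(1.5)].
Sum ≈ 2.0472.

2.0472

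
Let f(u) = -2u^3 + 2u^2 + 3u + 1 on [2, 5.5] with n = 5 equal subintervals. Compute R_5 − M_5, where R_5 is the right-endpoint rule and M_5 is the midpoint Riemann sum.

-97.601875

R_5 = -395.745.
M_5 = -298.143125.
R_5 − M_5 = -97.601875.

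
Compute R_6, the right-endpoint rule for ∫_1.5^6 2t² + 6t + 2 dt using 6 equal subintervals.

288.28125

Δt = (6 − 1.5)/6 = 0.75.
Right endpoints: 2.25, 3, 3.75, 4.5, 5.25, 6.
f(2.25) = 25.625, f(3) = 38, f(3.75) = 52.625, f(4.5) = 69.5, f(5.25) = 88.625, f(6) = 110.
Sum = Δt · [f(2.25) + f(3) + f(3.75) + ...].
Sum = 288.28125.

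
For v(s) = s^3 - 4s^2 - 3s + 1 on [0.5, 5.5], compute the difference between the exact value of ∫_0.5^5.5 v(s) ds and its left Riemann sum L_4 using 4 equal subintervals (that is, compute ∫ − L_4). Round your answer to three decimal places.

13.021

Exact integral: ∫_0.5^5.5 v(s) ds ≈ -32.91667.
L_4 = -45.9375.
Error ≈ -32.91667 − (-45.9375) ≈ 13.021.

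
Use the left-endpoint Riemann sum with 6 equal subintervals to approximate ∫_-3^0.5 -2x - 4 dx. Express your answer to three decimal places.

Δx = (0.5 − (-3))/6 = 7/12.
Left endpoints: -3, -29/12, -11/6, -1.25, -2/3, -1/12.
f(-3) = 2, f(-29/12) = 5/6, f(-11/6) = -1/3, f(-1.25) = -1.5, f(-2/3) = -8/3, f(-1/12) = -23/6.
Sum = Δx · [f(-3) + f(-29/12) + f(-11/6) + ...].
Sum ≈ -3.208.

-3.208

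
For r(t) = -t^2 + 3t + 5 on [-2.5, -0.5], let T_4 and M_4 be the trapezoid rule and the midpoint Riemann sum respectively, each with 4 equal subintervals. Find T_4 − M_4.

-0.125

T_4 = -4.25.
M_4 = -4.125.
T_4 − M_4 = -0.125.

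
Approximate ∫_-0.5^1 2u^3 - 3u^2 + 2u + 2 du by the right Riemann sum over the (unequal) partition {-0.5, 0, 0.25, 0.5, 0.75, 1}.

Subinterval widths: 0.5, 0.25, 0.25, 0.25, 0.25.
Right endpoints: 0, 0.25, 0.5, 0.75, 1.
f(0) = 2, f(0.25) = 2.34375, f(0.5) = 2.5, f(0.75) = 2.65625, f(1) = 3.
Sum = Σ Δu_i · f(u_i).
Sum = 3.625.

3.625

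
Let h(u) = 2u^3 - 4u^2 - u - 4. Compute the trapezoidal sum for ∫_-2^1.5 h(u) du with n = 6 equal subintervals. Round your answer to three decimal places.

-34.852

Δu = (1.5 − (-2))/6 = 7/12.
h(-2) = -34, h(-17/12) = -14081/864, h(-5/6) = -767/108, h(-0.25) = -4.03125, h(1/3) = -127/27, h(11/12) = -5821/864, h(1.5) = -7.75.
T_6 = (Δu/2)·[h(u_0) + 2h(u_1) + ... + 2h(u_{5}) + h(u_6)].
Sum ≈ -34.852.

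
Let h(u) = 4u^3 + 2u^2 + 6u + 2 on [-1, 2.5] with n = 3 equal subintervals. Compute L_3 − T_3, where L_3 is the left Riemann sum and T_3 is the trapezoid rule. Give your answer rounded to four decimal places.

-57.1667

L_3 ≈ 23.462963.
T_3 ≈ 80.629630.
L_3 − T_3 ≈ -57.1667.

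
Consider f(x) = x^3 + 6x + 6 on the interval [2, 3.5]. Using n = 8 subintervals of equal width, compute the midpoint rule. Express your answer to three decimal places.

Δx = (3.5 − 2)/8 = 0.1875.
Midpoints: 2.09375, 2.28125, 2.46875, 2.65625, 2.84375, 3.03125, 3.21875, 3.40625.
f(2.09375) = 909019/32768, f(2.28125) = 1034137/32768, f(2.46875) = 1175023/32768, f(2.65625) = 1332973/32768, f(2.84375) = 1509283/32768, f(3.03125) = 1705249/32768, f(3.21875) = 1922167/32768, f(3.40625) = 2161333/32768.
Sum = Δx · [f(2.09375) + f(2.28125) + f(2.46875) + ...].
Sum ≈ 67.229.

67.229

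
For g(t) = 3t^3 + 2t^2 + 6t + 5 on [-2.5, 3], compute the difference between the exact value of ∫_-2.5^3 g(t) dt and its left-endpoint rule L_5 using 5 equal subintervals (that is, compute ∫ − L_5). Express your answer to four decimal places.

86.7923

Exact integral: ∫_-2.5^3 g(t) dt ≈ 95.619792.
L_5 = 8.8275.
Error ≈ 95.619792 − 8.8275 ≈ 86.7923.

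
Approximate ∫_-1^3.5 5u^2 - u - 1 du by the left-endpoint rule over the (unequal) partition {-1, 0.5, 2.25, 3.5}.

Subinterval widths: 1.5, 1.75, 1.25.
Left endpoints: -1, 0.5, 2.25.
f(-1) = 5, f(0.5) = -0.25, f(2.25) = 22.0625.
Sum = Σ Δu_i · f(u_i).
Sum = 34.640625.

34.640625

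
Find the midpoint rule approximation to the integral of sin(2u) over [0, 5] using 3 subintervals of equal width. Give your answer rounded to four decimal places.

Δu = (5 − 0)/3 = 5/3.
Midpoints: 5/6, 2.5, 25/6.
f(5/6) ≈ 0.9954, f(2.5) ≈ -0.9589, f(25/6) ≈ 0.8873.
Sum = Δu · [f(5/6) + f(2.5) + f(25/6)].
Sum ≈ 1.5396.

1.5396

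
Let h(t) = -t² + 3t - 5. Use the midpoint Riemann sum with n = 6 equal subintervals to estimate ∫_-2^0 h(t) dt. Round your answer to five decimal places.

-18.64815

Δt = (0 − (-2))/6 = 1/3.
Midpoints: -11/6, -1.5, -7/6, -5/6, -0.5, -1/6.
h(-11/6) = -499/36, h(-1.5) = -11.75, h(-7/6) = -355/36, h(-5/6) = -295/36, h(-0.5) = -6.75, h(-1/6) = -199/36.
Sum = Δt · [h(-11/6) + h(-1.5) + h(-7/6) + ...].
Sum ≈ -18.64815.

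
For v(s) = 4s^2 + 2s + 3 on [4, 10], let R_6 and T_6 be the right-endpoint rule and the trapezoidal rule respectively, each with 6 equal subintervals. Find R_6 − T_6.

174

R_6 = 1528.
T_6 = 1354.
R_6 − T_6 = 174.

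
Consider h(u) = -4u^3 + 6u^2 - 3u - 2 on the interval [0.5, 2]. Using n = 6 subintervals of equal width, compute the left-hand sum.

Δu = (2 − 0.5)/6 = 0.25.
Left endpoints: 0.5, 0.75, 1, 1.25, 1.5, 1.75.
h(0.5) = -2.5, h(0.75) = -2.5625, h(1) = -3, h(1.25) = -4.1875, h(1.5) = -6.5, h(1.75) = -10.3125.
Sum = Δu · [h(0.5) + h(0.75) + h(1) + ...].
Sum = -7.265625.

-7.265625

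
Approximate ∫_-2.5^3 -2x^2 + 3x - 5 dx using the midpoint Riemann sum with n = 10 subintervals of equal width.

Δx = (3 − (-2.5))/10 = 0.55.
Midpoints: -2.225, -1.675, -1.125, -0.575, -0.025, 0.525, 1.075, 1.625, 2.175, 2.725.
f(-2.225) = -21.57625, f(-1.675) = -15.63625, f(-1.125) = -10.90625, f(-0.575) = -7.38625, f(-0.025) = -5.07625, f(0.525) = -3.97625, f(1.075) = -4.08625, f(1.625) = -5.40625, f(2.175) = -7.93625, f(2.725) = -11.67625.
Sum = Δx · [f(-2.225) + f(-1.675) + f(-1.125) + ...].
Sum = -51.514375.

-51.514375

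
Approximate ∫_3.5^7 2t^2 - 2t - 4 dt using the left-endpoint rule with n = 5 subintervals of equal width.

Δt = (7 − 3.5)/5 = 0.7.
Left endpoints: 3.5, 4.2, 4.9, 5.6, 6.3.
f(3.5) = 13.5, f(4.2) = 22.88, f(4.9) = 34.22, f(5.6) = 47.52, f(6.3) = 62.78.
Sum = Δt · [f(3.5) + f(4.2) + f(4.9) + f(5.6) + f(6.3)].
Sum = 126.63.

126.63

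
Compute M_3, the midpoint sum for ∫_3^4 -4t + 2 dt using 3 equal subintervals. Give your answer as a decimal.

-12

Δt = (4 − 3)/3 = 1/3.
Midpoints: 19/6, 3.5, 23/6.
f(19/6) = -32/3, f(3.5) = -12, f(23/6) = -40/3.
Sum = Δt · [f(19/6) + f(3.5) + f(23/6)].
Sum = -12.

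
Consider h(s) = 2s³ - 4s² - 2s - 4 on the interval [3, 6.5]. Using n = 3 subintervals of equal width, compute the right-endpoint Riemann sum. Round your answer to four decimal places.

701.2963

Δs = (6.5 − 3)/3 = 7/6.
Right endpoints: 25/6, 16/3, 6.5.
h(25/6) = 6793/108, h(16/3) = 4724/27, h(6.5) = 363.25.
Sum = Δs · [h(25/6) + h(16/3) + h(6.5)].
Sum ≈ 701.2963.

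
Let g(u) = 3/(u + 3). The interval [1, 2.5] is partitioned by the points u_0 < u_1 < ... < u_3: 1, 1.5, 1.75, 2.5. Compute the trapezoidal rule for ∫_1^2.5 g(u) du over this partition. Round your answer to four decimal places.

Subinterval widths: 0.5, 0.25, 0.75.
g(1) = 0.75, g(1.5) = 2/3, g(1.75) = 12/19, g(2.5) = 6/11.
On each subinterval the trapezoid contributes (Δu_i/2)·[g(u_{i-1}) + g(u_i)].
Sum ≈ 0.9578.

0.9578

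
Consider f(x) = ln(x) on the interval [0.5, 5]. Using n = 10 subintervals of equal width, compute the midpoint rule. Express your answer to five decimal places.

3.90829

Δx = (5 − 0.5)/10 = 0.45.
Midpoints: 0.725, 1.175, 1.625, 2.075, 2.525, 2.975, 3.425, 3.875, 4.325, 4.775.
f(0.725) ≈ -0.32158, f(1.175) ≈ 0.16127, f(1.625) ≈ 0.48551, f(2.075) ≈ 0.72996, f(2.525) ≈ 0.92624, f(2.975) ≈ 1.09024, f(3.425) ≈ 1.23110, f(3.875) ≈ 1.35455, f(4.325) ≈ 1.46441, f(4.775) ≈ 1.56339.
Sum = Δx · [f(0.725) + f(1.175) + f(1.625) + ...].
Sum ≈ 3.90829.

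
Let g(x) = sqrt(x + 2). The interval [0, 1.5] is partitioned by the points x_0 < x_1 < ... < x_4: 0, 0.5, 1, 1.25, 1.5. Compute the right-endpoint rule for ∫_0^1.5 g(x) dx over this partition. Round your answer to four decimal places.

2.5750

Subinterval widths: 0.5, 0.5, 0.25, 0.25.
Right endpoints: 0.5, 1, 1.25, 1.5.
g(0.5) ≈ 1.5811, g(1) ≈ 1.7321, g(1.25) ≈ 1.8028, g(1.5) ≈ 1.8708.
Sum = Σ Δx_i · g(x_i).
Sum ≈ 2.5750.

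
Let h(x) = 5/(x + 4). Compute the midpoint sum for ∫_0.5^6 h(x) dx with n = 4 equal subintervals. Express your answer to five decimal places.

3.97732

Δx = (6 − 0.5)/4 = 1.375.
Midpoints: 1.1875, 2.5625, 3.9375, 5.3125.
h(1.1875) = 80/83, h(2.5625) = 16/21, h(3.9375) = 80/127, h(5.3125) = 80/149.
Sum = Δx · [h(1.1875) + h(2.5625) + h(3.9375) + h(5.3125)].
Sum ≈ 3.97732.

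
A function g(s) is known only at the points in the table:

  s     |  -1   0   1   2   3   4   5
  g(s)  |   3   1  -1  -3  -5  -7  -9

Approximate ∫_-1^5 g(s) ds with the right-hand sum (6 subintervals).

Δs = 1.
Sum = 1·[1 + (-1) + (-3) + (-5) + (-7) + (-9)] = -24.

-24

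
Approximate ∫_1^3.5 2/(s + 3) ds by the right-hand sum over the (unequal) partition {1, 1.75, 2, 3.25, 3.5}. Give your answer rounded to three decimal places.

0.893

Subinterval widths: 0.75, 0.25, 1.25, 0.25.
Right endpoints: 1.75, 2, 3.25, 3.5.
f(1.75) = 8/19, f(2) = 0.4, f(3.25) = 0.32, f(3.5) = 4/13.
Sum = Σ Δs_i · f(s_i).
Sum ≈ 0.893.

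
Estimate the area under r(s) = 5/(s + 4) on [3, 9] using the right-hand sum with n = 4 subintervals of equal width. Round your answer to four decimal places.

Δs = (9 − 3)/4 = 1.5.
Right endpoints: 4.5, 6, 7.5, 9.
r(4.5) = 10/17, r(6) = 0.5, r(7.5) = 10/23, r(9) = 5/13.
Sum = Δs · [r(4.5) + r(6) + r(7.5) + r(9)].
Sum ≈ 2.8614.

2.8614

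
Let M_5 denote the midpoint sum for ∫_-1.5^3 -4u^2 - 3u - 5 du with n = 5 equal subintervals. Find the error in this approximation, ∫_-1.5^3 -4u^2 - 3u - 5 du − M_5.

-1.215

Exact integral: ∫_-1.5^3 f(u) du = -73.125.
M_5 = -71.91.
Error = -73.125 − (-71.91) = -1.215.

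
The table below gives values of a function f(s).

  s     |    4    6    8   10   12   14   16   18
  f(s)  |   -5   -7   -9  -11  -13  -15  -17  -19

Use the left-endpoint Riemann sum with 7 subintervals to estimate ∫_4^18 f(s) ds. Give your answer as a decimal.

Δs = 2.
Sum = 2·[(-5) + (-7) + (-9) + (-11) + (-13) + (-15) + (-17)] = -154.

-154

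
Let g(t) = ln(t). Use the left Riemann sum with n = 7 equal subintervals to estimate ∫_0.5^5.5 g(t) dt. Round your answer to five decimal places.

Δt = (5.5 − 0.5)/7 = 5/7.
Left endpoints: 0.5, 17/14, 27/14, 37/14, 47/14, 57/14, 67/14.
g(0.5) ≈ -0.69315, g(17/14) ≈ 0.19416, g(27/14) ≈ 0.65678, g(37/14) ≈ 0.97186, g(47/14) ≈ 1.21109, g(57/14) ≈ 1.40399, g(67/14) ≈ 1.56564.
Sum = Δt · [g(0.5) + g(17/14) + g(27/14) + ...].
Sum ≈ 3.79312.

3.79312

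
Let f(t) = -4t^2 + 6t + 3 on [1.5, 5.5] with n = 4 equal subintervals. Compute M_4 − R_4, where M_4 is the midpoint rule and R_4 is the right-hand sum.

48

M_4 = -120.
R_4 = -168.
M_4 − R_4 = 48.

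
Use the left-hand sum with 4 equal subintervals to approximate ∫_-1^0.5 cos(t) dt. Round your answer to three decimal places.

1.242

Δt = (0.5 − (-1))/4 = 0.375.
Left endpoints: -1, -0.625, -0.25, 0.125.
f(-1) ≈ 0.540, f(-0.625) ≈ 0.811, f(-0.25) ≈ 0.969, f(0.125) ≈ 0.992.
Sum = Δt · [f(-1) + f(-0.625) + f(-0.25) + f(0.125)].
Sum ≈ 1.242.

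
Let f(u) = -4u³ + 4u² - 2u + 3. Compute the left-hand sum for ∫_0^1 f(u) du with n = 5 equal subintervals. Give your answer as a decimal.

Δu = (1 − 0)/5 = 0.2.
Left endpoints: 0, 0.2, 0.4, 0.6, 0.8.
f(0) = 3, f(0.2) = 2.728, f(0.4) = 2.584, f(0.6) = 2.376, f(0.8) = 1.912.
Sum = Δu · [f(0) + f(0.2) + f(0.4) + f(0.6) + f(0.8)].
Sum = 2.52.

2.52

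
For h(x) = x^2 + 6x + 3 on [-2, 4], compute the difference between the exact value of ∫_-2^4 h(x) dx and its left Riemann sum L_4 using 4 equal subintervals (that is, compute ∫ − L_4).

33.75

Exact integral: ∫_-2^4 h(x) dx = 78.
L_4 = 44.25.
Error = 78 − 44.25 = 33.75.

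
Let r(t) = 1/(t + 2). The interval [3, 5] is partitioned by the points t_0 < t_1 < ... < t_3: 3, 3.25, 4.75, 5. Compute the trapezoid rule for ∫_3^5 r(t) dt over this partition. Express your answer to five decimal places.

0.33915

Subinterval widths: 0.25, 1.5, 0.25.
r(3) = 0.2, r(3.25) = 4/21, r(4.75) = 4/27, r(5) = 1/7.
On each subinterval the trapezoid contributes (Δt_i/2)·[r(t_{i-1}) + r(t_i)].
Sum ≈ 0.33915.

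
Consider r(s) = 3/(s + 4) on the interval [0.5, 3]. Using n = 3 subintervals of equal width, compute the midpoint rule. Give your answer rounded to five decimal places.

1.32300

Δs = (3 − 0.5)/3 = 5/6.
Midpoints: 11/12, 1.75, 31/12.
r(11/12) = 36/59, r(1.75) = 12/23, r(31/12) = 36/79.
Sum = Δs · [r(11/12) + r(1.75) + r(31/12)].
Sum ≈ 1.32300.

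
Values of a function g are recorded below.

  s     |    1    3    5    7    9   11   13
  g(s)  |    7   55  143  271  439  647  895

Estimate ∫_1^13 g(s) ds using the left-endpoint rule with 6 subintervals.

3124

Δs = 2.
Sum = 2·[7 + 55 + 143 + 271 + 439 + 647] = 3124.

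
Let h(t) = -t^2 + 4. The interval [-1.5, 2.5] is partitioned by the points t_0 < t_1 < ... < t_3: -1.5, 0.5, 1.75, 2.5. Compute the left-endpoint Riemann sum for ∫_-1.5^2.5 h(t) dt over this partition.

8.890625

Subinterval widths: 2, 1.25, 0.75.
Left endpoints: -1.5, 0.5, 1.75.
h(-1.5) = 1.75, h(0.5) = 3.75, h(1.75) = 0.9375.
Sum = Σ Δt_i · h(t_i).
Sum = 8.890625.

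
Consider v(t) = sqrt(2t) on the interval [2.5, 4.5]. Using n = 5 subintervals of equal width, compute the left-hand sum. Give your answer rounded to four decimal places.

Δt = (4.5 − 2.5)/5 = 0.4.
Left endpoints: 2.5, 2.9, 3.3, 3.7, 4.1.
v(2.5) ≈ 2.2361, v(2.9) ≈ 2.4083, v(3.3) ≈ 2.5690, v(3.7) ≈ 2.7203, v(4.1) ≈ 2.8636.
Sum = Δt · [v(2.5) + v(2.9) + v(3.3) + v(3.7) + v(4.1)].
Sum ≈ 5.1189.

5.1189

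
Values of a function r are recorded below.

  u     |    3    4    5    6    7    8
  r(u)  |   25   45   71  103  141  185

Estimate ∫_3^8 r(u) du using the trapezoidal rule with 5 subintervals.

Δu = 1.
T_5 = (1/2)·[25 + 2·45 + 2·71 + 2·103 + 2·141 + 185] = 465.

465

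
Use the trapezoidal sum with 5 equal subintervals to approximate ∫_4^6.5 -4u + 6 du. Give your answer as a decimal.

Δu = (6.5 − 4)/5 = 0.5.
f(4) = -10, f(4.5) = -12, f(5) = -14, f(5.5) = -16, f(6) = -18, f(6.5) = -20.
T_5 = (Δu/2)·[f(u_0) + 2f(u_1) + ... + 2f(u_{4}) + f(u_5)].
Sum = -37.5.

-37.5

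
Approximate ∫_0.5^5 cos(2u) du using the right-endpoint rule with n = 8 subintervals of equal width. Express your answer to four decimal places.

-1.0060

Δu = (5 − 0.5)/8 = 0.5625.
Right endpoints: 1.0625, 1.625, 2.1875, 2.75, 3.3125, 3.875, 4.4375, 5.
f(1.0625) ≈ -0.5263, f(1.625) ≈ -0.9941, f(2.1875) ≈ -0.3310, f(2.75) ≈ 0.7087, f(3.3125) ≈ 0.9421, f(3.875) ≈ 0.1038, f(4.4375) ≈ -0.8526, f(5) ≈ -0.8391.
Sum = Δu · [f(1.0625) + f(1.625) + f(2.1875) + ...].
Sum ≈ -1.0060.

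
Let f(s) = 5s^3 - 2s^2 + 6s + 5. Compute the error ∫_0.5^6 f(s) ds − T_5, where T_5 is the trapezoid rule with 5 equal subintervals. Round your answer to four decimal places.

Exact integral: ∫_0.5^6 f(s) ds ≈ 1610.755208.
T_5 = 1662.60875.
Error ≈ 1610.755208 − 1662.60875 ≈ -51.8535.

-51.8535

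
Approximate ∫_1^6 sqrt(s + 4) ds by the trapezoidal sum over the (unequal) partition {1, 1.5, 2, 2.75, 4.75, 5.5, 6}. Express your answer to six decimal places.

Subinterval widths: 0.5, 0.5, 0.75, 2, 0.75, 0.5.
f(1) ≈ 2.236068, f(1.5) ≈ 2.345208, f(2) ≈ 2.449490, f(2.75) ≈ 2.598076, f(4.75) ≈ 2.958040, f(5.5) ≈ 3.082207, f(6) ≈ 3.162278.
On each subinterval the trapezoid contributes (Δs_i/2)·[f(s_{i-1}) + f(s_i)].
Sum ≈ 13.619160.

13.619160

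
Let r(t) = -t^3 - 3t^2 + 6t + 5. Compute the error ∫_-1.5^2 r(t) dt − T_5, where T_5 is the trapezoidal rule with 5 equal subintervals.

Exact integral: ∫_-1.5^2 r(t) dt = 8.640625.
T_5 = 7.56875.
Error = 8.640625 − 7.56875 = 1.071875.

1.071875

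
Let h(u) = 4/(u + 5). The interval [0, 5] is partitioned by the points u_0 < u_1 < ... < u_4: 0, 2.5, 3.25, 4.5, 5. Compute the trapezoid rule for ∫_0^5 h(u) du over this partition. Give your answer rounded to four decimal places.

Subinterval widths: 2.5, 0.75, 1.25, 0.5.
h(0) = 0.8, h(2.5) = 8/15, h(3.25) = 16/33, h(4.5) = 8/19, h(5) = 0.4.
On each subinterval the trapezoid contributes (Δu_i/2)·[h(u_{i-1}) + h(u_i)].
Sum ≈ 2.8199.

2.8199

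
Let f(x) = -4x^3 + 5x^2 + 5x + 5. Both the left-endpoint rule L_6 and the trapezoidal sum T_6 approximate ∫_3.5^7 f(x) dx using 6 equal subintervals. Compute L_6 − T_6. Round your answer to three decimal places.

L_6 ≈ -1361.41898.
T_6 ≈ -1652.86690.
L_6 − T_6 ≈ 291.448.

291.448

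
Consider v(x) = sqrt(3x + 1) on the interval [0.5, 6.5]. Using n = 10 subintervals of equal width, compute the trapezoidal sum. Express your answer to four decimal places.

Δx = (6.5 − 0.5)/10 = 0.6.
v(0.5) ≈ 1.5811, v(1.1) ≈ 2.0736, v(1.7) ≈ 2.4698, v(2.3) ≈ 2.8107, v(2.9) ≈ 3.1145, v(3.5) ≈ 3.3912, v(4.1) ≈ 3.6469, v(4.7) ≈ 3.8859, v(5.3) ≈ 4.1110, v(5.9) ≈ 4.3243, v(6.5) ≈ 4.5277.
T_10 = (Δx/2)·[v(x_0) + 2v(x_1) + ... + 2v(x_{9}) + v(x_10)].
Sum ≈ 19.7294.

19.7294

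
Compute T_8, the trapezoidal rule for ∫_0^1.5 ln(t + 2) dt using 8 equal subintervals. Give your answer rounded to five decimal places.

1.49775

Δt = (1.5 − 0)/8 = 0.1875.
f(0) ≈ 0.69315, f(0.1875) ≈ 0.78276, f(0.375) ≈ 0.86500, f(0.5625) ≈ 0.94098, f(0.75) ≈ 1.01160, f(0.9375) ≈ 1.07756, f(1.125) ≈ 1.13943, f(1.3125) ≈ 1.19770, f(1.5) ≈ 1.25276.
T_8 = (Δt/2)·[f(t_0) + 2f(t_1) + ... + 2f(t_{7}) + f(t_8)].
Sum ≈ 1.49775.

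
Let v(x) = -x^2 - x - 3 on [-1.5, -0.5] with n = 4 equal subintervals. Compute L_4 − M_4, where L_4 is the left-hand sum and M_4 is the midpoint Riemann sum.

-0.140625

L_4 = -3.21875.
M_4 = -3.078125.
L_4 − M_4 = -0.140625.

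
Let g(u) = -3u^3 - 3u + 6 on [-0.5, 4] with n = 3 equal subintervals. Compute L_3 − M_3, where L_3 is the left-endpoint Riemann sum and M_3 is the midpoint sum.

114.5390625

L_3 = -60.75.
M_3 = -175.2890625.
L_3 − M_3 = 114.5390625.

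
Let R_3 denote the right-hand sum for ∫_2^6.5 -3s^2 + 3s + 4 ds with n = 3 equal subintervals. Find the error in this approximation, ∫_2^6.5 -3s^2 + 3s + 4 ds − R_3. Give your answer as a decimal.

Exact integral: ∫_2^6.5 f(s) ds = -191.25.
R_3 = -272.25.
Error = -191.25 − (-272.25) = 81.

81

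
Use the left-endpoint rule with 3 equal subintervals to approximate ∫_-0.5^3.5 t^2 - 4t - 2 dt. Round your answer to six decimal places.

-13.814815

Δt = (3.5 − (-0.5))/3 = 4/3.
Left endpoints: -0.5, 5/6, 13/6.
f(-0.5) = 0.25, f(5/6) = -167/36, f(13/6) = -215/36.
Sum = Δt · [f(-0.5) + f(5/6) + f(13/6)].
Sum ≈ -13.814815.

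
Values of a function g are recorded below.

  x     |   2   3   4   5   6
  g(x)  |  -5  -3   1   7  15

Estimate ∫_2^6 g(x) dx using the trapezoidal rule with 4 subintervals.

Δx = 1.
T_4 = (1/2)·[(-5) + 2·(-3) + 2·1 + 2·7 + 15] = 10.

10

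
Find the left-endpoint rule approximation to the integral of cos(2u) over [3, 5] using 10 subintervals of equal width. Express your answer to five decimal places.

Δu = (5 − 3)/10 = 0.2.
Left endpoints: 3, 3.2, 3.4, 3.6, 3.8, 4, 4.2, 4.4, 4.6, 4.8.
f(3) ≈ 0.96017, f(3.2) ≈ 0.99318, f(3.4) ≈ 0.86940, f(3.6) ≈ 0.60835, f(3.8) ≈ 0.25126, f(4) ≈ -0.14550, f(4.2) ≈ -0.51929, f(4.4) ≈ -0.81109, f(4.6) ≈ -0.97484, f(4.8) ≈ -0.98469.
Sum = Δu · [f(3) + f(3.2) + f(3.4) + ...].
Sum ≈ 0.04939.

0.04939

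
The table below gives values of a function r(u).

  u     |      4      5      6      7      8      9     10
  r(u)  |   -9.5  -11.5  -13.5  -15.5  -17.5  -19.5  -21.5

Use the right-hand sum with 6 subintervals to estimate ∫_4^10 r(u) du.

Δu = 1.
Sum = 1·[(-11.5) + (-13.5) + (-15.5) + (-17.5) + (-19.5) + (-21.5)] = -99.

-99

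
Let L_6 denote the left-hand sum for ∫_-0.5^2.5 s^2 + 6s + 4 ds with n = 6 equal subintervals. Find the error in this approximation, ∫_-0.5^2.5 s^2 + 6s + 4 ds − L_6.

Exact integral: ∫_-0.5^2.5 f(s) ds = 35.25.
L_6 = 29.375.
Error = 35.25 − 29.375 = 5.875.

5.875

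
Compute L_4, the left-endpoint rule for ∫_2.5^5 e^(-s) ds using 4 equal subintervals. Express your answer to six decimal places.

Δs = (5 − 2.5)/4 = 0.625.
Left endpoints: 2.5, 3.125, 3.75, 4.375.
f(2.5) ≈ 0.082085, f(3.125) ≈ 0.043937, f(3.75) ≈ 0.023518, f(4.375) ≈ 0.012588.
Sum = Δs · [f(2.5) + f(3.125) + f(3.75) + f(4.375)].
Sum ≈ 0.101330.

0.101330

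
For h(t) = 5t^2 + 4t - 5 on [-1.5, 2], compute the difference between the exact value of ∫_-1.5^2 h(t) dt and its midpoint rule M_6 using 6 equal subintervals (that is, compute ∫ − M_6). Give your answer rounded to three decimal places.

Exact integral: ∫_-1.5^2 h(t) dt ≈ 4.95833.
M_6 ≈ 4.46209.
Error ≈ 4.95833 − 4.46209 ≈ 0.496.

0.496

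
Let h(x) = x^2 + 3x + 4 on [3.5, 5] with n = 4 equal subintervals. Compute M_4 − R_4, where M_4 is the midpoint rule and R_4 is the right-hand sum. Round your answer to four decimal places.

-3.2871

M_4 ≈ 52.482422.
R_4 = 55.76953125.
M_4 − R_4 ≈ -3.2871.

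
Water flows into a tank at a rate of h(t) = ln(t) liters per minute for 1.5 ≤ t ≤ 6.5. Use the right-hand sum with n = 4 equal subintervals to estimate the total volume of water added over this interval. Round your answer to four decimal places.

Δt = (6.5 − 1.5)/4 = 1.25.
Right endpoints: 2.75, 4, 5.25, 6.5.
h(2.75) ≈ 1.0116, h(4) ≈ 1.3863, h(5.25) ≈ 1.6582, h(6.5) ≈ 1.8718.
Sum = Δt · [h(2.75) + h(4) + h(5.25) + h(6.5)].
Sum ≈ 7.4099.

7.4099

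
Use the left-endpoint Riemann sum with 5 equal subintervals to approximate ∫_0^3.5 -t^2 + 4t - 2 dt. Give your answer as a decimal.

2.31

Δt = (3.5 − 0)/5 = 0.7.
Left endpoints: 0, 0.7, 1.4, 2.1, 2.8.
f(0) = -2, f(0.7) = 0.31, f(1.4) = 1.64, f(2.1) = 1.99, f(2.8) = 1.36.
Sum = Δt · [f(0) + f(0.7) + f(1.4) + f(2.1) + f(2.8)].
Sum = 2.31.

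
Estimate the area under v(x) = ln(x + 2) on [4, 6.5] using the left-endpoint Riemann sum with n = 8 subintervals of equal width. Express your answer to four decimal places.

Δx = (6.5 − 4)/8 = 0.3125.
Left endpoints: 4, 4.3125, 4.625, 4.9375, 5.25, 5.5625, 5.875, 6.1875.
v(4) ≈ 1.7918, v(4.3125) ≈ 1.8425, v(4.625) ≈ 1.8909, v(4.9375) ≈ 1.9369, v(5.25) ≈ 1.9810, v(5.5625) ≈ 2.0232, v(5.875) ≈ 2.0637, v(6.1875) ≈ 2.1026.
Sum = Δx · [v(4) + v(4.3125) + v(4.625) + ...].
Sum ≈ 4.8852.

4.8852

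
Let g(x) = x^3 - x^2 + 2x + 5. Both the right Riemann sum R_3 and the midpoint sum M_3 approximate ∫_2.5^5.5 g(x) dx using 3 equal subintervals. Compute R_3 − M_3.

74.625

R_3 = 279.625.
M_3 = 205.
R_3 − M_3 = 74.625.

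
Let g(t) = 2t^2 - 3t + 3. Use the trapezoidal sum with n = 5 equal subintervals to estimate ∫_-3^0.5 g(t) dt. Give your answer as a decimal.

42.28

Δt = (0.5 − (-3))/5 = 0.7.
g(-3) = 30, g(-2.3) = 20.48, g(-1.6) = 12.92, g(-0.9) = 7.32, g(-0.2) = 3.68, g(0.5) = 2.
T_5 = (Δt/2)·[g(t_0) + 2g(t_1) + ... + 2g(t_{4}) + g(t_5)].
Sum = 42.28.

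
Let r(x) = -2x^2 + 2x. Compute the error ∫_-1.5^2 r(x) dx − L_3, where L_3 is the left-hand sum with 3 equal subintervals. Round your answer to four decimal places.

Exact integral: ∫_-1.5^2 r(x) dx ≈ -5.833333.
L_3 ≈ -9.462963.
Error ≈ -5.833333 − (-9.462963) ≈ 3.6296.

3.6296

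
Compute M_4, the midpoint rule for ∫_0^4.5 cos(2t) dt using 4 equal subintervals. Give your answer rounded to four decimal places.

0.2569

Δt = (4.5 − 0)/4 = 1.125.
Midpoints: 0.5625, 1.6875, 2.8125, 3.9375.
f(0.5625) ≈ 0.4312, f(1.6875) ≈ -0.9729, f(2.8125) ≈ 0.7911, f(3.9375) ≈ -0.0210.
Sum = Δt · [f(0.5625) + f(1.6875) + f(2.8125) + f(3.9375)].
Sum ≈ 0.2569.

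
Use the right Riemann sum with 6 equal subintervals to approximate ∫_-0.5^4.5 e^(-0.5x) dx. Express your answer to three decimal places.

1.900

Δx = (4.5 − (-0.5))/6 = 5/6.
Right endpoints: 1/3, 7/6, 2, 17/6, 11/3, 4.5.
f(1/3) ≈ 0.846, f(7/6) ≈ 0.558, f(2) ≈ 0.368, f(17/6) ≈ 0.243, f(11/3) ≈ 0.160, f(4.5) ≈ 0.105.
Sum = Δx · [f(1/3) + f(7/6) + f(2) + ...].
Sum ≈ 1.900.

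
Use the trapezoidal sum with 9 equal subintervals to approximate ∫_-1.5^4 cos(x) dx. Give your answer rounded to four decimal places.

0.2332

Δx = (4 − (-1.5))/9 = 11/18.
f(-1.5) ≈ 0.0707, f(-8/9) ≈ 0.6303, f(-5/18) ≈ 0.9617, f(1/3) ≈ 0.9450, f(17/18) ≈ 0.5862, f(14/9) ≈ 0.0152, f(13/6) ≈ -0.5612, f(25/9) ≈ -0.9345, f(61/18) ≈ -0.9696, f(4) ≈ -0.6536.
T_9 = (Δx/2)·[f(x_0) + 2f(x_1) + ... + 2f(x_{8}) + f(x_9)].
Sum ≈ 0.2332.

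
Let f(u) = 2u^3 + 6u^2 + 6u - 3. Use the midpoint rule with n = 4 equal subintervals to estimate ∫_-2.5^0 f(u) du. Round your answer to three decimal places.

-14.409

Δu = (0 − (-2.5))/4 = 0.625.
Midpoints: -2.1875, -1.5625, -0.9375, -0.3125.
f(-2.1875) = -17099/2048, f(-1.5625) = -10969/2048, f(-0.9375) = -10239/2048, f(-0.3125) = -8909/2048.
Sum = Δu · [f(-2.1875) + f(-1.5625) + f(-0.9375) + f(-0.3125)].
Sum ≈ -14.409.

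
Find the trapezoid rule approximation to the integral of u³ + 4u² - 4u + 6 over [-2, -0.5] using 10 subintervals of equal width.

Δu = (-0.5 − (-2))/10 = 0.15.
f(-2) = 22, f(-1.85) = 20.758375, f(-1.7) = 19.447, f(-1.55) = 18.086125, f(-1.4) = 16.696, f(-1.25) = 15.296875, f(-1.1) = 13.909, f(-0.95) = 12.552625, f(-0.8) = 11.248, f(-0.65) = 10.015375, f(-0.5) = 8.875.
T_10 = (Δu/2)·[f(u_0) + 2f(u_1) + ... + 2f(u_{9}) + f(u_10)].
Sum = 23.01703125.

23.01703125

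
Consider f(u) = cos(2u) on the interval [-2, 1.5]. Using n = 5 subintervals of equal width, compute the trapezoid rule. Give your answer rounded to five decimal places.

-0.25584

Δu = (1.5 − (-2))/5 = 0.7.
f(-2) ≈ -0.65364, f(-1.3) ≈ -0.85689, f(-0.6) ≈ 0.36236, f(0.1) ≈ 0.98007, f(0.8) ≈ -0.02920, f(1.5) ≈ -0.98999.
T_5 = (Δu/2)·[f(u_0) + 2f(u_1) + ... + 2f(u_{4}) + f(u_5)].
Sum ≈ -0.25584.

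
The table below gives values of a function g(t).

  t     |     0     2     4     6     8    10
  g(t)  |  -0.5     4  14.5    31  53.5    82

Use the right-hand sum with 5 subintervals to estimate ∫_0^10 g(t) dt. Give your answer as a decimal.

370

Δt = 2.
Sum = 2·[4 + 14.5 + 31 + 53.5 + 82] = 370.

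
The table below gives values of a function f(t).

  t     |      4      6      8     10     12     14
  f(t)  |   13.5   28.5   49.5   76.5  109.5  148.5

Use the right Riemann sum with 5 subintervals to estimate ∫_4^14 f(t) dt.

Δt = 2.
Sum = 2·[28.5 + 49.5 + 76.5 + 109.5 + 148.5] = 825.

825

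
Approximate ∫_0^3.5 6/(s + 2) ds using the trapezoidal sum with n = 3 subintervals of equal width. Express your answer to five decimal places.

6.21227

Δs = (3.5 − 0)/3 = 7/6.
f(0) = 3, f(7/6) = 36/19, f(7/3) = 18/13, f(3.5) = 12/11.
T_3 = (Δs/2)·[f(s_0) + 2f(s_1) + 2f(s_2) + f(s_3)].
Sum ≈ 6.21227.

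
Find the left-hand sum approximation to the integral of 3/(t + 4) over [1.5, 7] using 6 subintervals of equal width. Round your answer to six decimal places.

Δt = (7 − 1.5)/6 = 11/12.
Left endpoints: 1.5, 29/12, 10/3, 4.25, 31/6, 73/12.
f(1.5) = 6/11, f(29/12) = 36/77, f(10/3) = 9/22, f(4.25) = 4/11, f(31/6) = 18/55, f(73/12) = 36/121.
Sum = Δt · [f(1.5) + f(29/12) + f(10/3) + ...].
Sum ≈ 2.209632.

2.209632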